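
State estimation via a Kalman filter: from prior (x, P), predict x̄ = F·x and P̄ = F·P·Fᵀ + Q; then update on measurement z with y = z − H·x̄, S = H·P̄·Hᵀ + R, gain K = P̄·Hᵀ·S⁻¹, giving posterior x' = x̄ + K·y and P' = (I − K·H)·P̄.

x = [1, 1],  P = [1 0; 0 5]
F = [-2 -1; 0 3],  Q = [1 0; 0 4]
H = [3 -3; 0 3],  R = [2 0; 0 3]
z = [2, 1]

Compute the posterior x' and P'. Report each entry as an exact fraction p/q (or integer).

x̄ = F·x = [-3, 3]
P̄ = F·P·Fᵀ + Q = [10 -15; -15 49]
y = z − H·x̄ = [20, -8]
S = H·P̄·Hᵀ + R = [803 -576; -576 444]
K = P̄·Hᵀ·S⁻¹ = [615/2063 2355/8252; -48/2063 2483/8252]
x' = x̄ + K·y = [1401/2063, 263/2063]
P' = (I − K·H)·P̄ = [3995/8252 2355/8252; 2355/8252 2483/8252]

x' = [1401/2063, 263/2063]
P' = [3995/8252 2355/8252; 2355/8252 2483/8252]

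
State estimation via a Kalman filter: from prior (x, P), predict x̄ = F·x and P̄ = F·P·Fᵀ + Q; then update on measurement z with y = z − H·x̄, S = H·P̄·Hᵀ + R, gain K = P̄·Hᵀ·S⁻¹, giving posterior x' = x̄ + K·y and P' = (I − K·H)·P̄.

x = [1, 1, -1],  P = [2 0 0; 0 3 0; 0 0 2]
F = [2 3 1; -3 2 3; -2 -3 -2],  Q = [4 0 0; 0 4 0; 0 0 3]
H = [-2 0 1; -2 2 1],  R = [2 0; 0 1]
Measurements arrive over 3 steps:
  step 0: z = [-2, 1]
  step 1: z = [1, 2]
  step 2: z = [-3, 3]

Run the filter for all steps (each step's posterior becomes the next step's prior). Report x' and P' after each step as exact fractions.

step 0: x' = [52491/70252, 50495/35126, -7892/17563], P' = [78601/70252 10553/35126 28354/17563; 10553/35126 12977/17563 -6736/17563; 28354/17563 -6736/17563 69534/17563]
step 1: x' = [-26433301/112010431, 349443919/896083448, 136686239/224020862], P' = [119543962/112010431 25149121/112010431 181171144/112010431; 25149121/112010431 639444771/896083448 -112969995/224020862; 181171144/112010431 -112969995/224020862 463586844/112010431]
step 2: x' = [9289169867617/10915701171889, 32877806795613/10915701171889, -14378800897655/10915701171889], P' = [11673558258959/10915701171889 2432482668924/10915701171889 17727102381684/10915701171889; 2432482668924/10915701171889 7802557833112/10915701171889 -5557898144444/10915701171889; 17727102381684/10915701171889 -5557898144444/10915701171889 45387956502282/10915701171889]

step 0: x̄ = F·x = [4, -4, -3]
step 0: P̄ = F·P·Fᵀ + Q = [41 12 -39; 12 52 -18; -39 -18 46]
step 0: y = z − H·x̄ = [9, 20]
step 0: S = H·P̄·Hᵀ + R = [368 282; 282 407]
step 0: K = P̄·Hᵀ·S⁻¹ = [-21893/70252 -787/35126; -17289/35126 8665/17563; 6413/17563 -646/17563]
step 0: x' = x̄ + K·y = [52491/70252, 50495/35126, -7892/17563]
step 0: P' = (I − K·H)·P̄ = [78601/70252 10553/35126 28354/17563; 10553/35126 12977/17563 -6736/17563; 28354/17563 -6736/17563 69534/17563]
step 1: x̄ = F·x = [94096/17563, -7171/10036, -86204/17563]
step 1: P̄ = F·P·Fᵀ + Q = [471498/17563 21878/2509 -507280/17563; 21878/2509 154455/10036 -37602/2509; -507280/17563 -37602/2509 735537/17563]
step 1: y = z − H·x̄ = [291959/17563, 669241/35126]
step 1: S = H·P̄·Hᵀ + R = [4685775/17563 3511637/17563; 3511637/17563 3471373/17563]
step 1: K = P̄·Hᵀ·S⁻¹ = [-28958390/112010431 -7618538/112010431; -213566479/448041724 212311813/448041724; 50622278/112010431 -11725439/112010431]
step 1: x' = x̄ + K·y = [-26433301/112010431, 349443919/896083448, 136686239/224020862]
step 1: P' = (I − K·H)·P̄ = [119543962/112010431 25149121/112010431 181171144/112010431; 25149121/112010431 639444771/896083448 -112969995/224020862; 181171144/112010431 -112969995/224020862 463586844/112010431]
step 2: x̄ = F·x = [1172143897/896083448, 1486760965/448041724, -1718888853/896083448]
step 2: P̄ = F·P·Fᵀ + Q = [22373950611/896083448 3798052771/448041724 -24041409935/896083448; 3798052771/448041724 3550502699/224020862 -6735161191/448041724; -24041409935/896083448 -6735161191/448041724 35690148147/896083448]
step 2: y = z − H·x̄ = [1374926303/896083448, 804383131/896083448]
step 2: S = H·P̄·Hᵀ + R = [223143757227/896083448 164026523399/896083448; 164026523399/896083448 164405583099/896083448]
step 2: K = P̄·Hᵀ·S⁻¹ = [-2810007068117/10915701171889 -755048798386/10915701171889; -5211431741146/10915701171889 5182252183932/10915701171889; 4966875869457/10915701171889 -1182044549974/10915701171889]
step 2: x' = x̄ + K·y = [9289169867617/10915701171889, 32877806795613/10915701171889, -14378800897655/10915701171889]
step 2: P' = (I − K·H)·P̄ = [11673558258959/10915701171889 2432482668924/10915701171889 17727102381684/10915701171889; 2432482668924/10915701171889 7802557833112/10915701171889 -5557898144444/10915701171889; 17727102381684/10915701171889 -5557898144444/10915701171889 45387956502282/10915701171889]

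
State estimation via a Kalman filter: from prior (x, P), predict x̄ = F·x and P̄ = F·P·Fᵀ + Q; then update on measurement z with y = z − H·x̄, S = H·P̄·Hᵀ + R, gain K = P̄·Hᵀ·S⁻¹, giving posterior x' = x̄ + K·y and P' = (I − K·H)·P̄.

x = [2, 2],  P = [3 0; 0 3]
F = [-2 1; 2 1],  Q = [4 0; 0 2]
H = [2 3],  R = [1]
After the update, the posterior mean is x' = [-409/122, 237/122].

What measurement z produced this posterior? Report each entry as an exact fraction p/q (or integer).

x̄ = F·x = [-2, 6]
P̄ = F·P·Fᵀ + Q = [19 -9; -9 17]
S = H·P̄·Hᵀ + R = [122]
K = P̄·Hᵀ·S⁻¹ = [11/122; 33/122]
x' − x̄ = [-165/122, -495/122] = K·y
y = (KᵀK)⁻¹·Kᵀ·(x' − x̄) = [-15]
z = y + H·x̄ = [-15] + [14] = [-1]

z = [-1]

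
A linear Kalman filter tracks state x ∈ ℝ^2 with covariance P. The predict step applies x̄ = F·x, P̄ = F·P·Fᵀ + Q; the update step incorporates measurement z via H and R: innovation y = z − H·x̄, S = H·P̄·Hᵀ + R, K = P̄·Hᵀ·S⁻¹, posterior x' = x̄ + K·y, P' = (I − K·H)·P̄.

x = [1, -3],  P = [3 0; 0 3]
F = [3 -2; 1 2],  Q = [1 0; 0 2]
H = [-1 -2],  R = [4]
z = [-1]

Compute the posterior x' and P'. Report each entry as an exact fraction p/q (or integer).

x̄ = F·x = [9, -5]
P̄ = F·P·Fᵀ + Q = [40 -3; -3 17]
y = z − H·x̄ = [-2]
S = H·P̄·Hᵀ + R = [100]
K = P̄·Hᵀ·S⁻¹ = [-17/50; -31/100]
x' = x̄ + K·y = [242/25, -219/50]
P' = (I − K·H)·P̄ = [711/25 -677/50; -677/50 739/100]

x' = [242/25, -219/50]
P' = [711/25 -677/50; -677/50 739/100]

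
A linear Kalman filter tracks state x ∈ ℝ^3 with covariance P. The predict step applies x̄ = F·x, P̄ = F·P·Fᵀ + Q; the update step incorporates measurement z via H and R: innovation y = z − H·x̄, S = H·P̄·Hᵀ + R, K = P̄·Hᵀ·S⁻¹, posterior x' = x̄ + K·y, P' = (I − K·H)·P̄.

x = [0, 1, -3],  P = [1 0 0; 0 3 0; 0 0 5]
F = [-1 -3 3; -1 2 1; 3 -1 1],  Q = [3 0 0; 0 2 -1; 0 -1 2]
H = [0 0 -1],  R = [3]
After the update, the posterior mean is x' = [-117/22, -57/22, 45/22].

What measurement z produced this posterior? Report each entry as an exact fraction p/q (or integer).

x̄ = F·x = [-12, -1, -4]
P̄ = F·P·Fᵀ + Q = [76 -2 21; -2 20 -5; 21 -5 19]
S = H·P̄·Hᵀ + R = [22]
K = P̄·Hᵀ·S⁻¹ = [-21/22; 5/22; -19/22]
x' − x̄ = [147/22, -35/22, 133/22] = K·y
y = (KᵀK)⁻¹·Kᵀ·(x' − x̄) = [-7]
z = y + H·x̄ = [-7] + [4] = [-3]

z = [-3]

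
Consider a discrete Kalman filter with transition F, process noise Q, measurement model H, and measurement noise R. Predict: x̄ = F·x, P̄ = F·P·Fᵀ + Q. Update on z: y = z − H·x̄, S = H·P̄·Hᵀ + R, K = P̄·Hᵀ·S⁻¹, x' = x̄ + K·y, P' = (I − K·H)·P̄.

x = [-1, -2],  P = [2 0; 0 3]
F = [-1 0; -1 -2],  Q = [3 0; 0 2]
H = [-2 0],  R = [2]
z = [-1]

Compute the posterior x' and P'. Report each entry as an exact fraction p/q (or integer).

x' = [6/11, 53/11]
P' = [5/11 2/11; 2/11 168/11]

x̄ = F·x = [1, 5]
P̄ = F·P·Fᵀ + Q = [5 2; 2 16]
y = z − H·x̄ = [1]
S = H·P̄·Hᵀ + R = [22]
K = P̄·Hᵀ·S⁻¹ = [-5/11; -2/11]
x' = x̄ + K·y = [6/11, 53/11]
P' = (I − K·H)·P̄ = [5/11 2/11; 2/11 168/11]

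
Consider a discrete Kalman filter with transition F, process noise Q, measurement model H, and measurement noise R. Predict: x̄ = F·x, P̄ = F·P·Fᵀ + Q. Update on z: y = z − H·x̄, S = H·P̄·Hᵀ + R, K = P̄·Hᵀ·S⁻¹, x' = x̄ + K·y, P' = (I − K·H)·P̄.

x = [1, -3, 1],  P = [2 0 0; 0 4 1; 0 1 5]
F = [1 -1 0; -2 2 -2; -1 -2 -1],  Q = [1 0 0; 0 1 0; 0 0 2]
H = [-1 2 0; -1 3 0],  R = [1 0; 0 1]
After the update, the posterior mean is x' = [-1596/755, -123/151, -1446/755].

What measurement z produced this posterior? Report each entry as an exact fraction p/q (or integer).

z = [3, -2]

x̄ = F·x = [4, -10, 4]
P̄ = F·P·Fᵀ + Q = [7 -10 7; -10 37 0; 7 0 29]
S = H·P̄·Hᵀ + R = [196 279; 279 401]
K = P̄·Hᵀ·S⁻¹ = [-504/755 281/755; -15/151 56/151; -854/755 581/755]
x' − x̄ = [-4616/755, 1387/151, -4466/755] = K·y
y = (KᵀK)⁻¹·Kᵀ·(x' − x̄) = [27, 32]
z = y + H·x̄ = [27, 32] + [-24, -34] = [3, -2]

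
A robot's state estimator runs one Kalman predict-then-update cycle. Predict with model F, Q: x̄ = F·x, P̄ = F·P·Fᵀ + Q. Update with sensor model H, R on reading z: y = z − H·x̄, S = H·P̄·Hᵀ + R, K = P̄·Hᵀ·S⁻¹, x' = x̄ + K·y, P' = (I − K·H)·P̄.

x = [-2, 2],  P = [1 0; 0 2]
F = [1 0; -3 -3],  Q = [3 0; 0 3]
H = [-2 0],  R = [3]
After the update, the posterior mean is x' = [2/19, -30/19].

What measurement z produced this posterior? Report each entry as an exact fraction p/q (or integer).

x̄ = F·x = [-2, 0]
P̄ = F·P·Fᵀ + Q = [4 -3; -3 30]
S = H·P̄·Hᵀ + R = [19]
K = P̄·Hᵀ·S⁻¹ = [-8/19; 6/19]
x' − x̄ = [40/19, -30/19] = K·y
y = (KᵀK)⁻¹·Kᵀ·(x' − x̄) = [-5]
z = y + H·x̄ = [-5] + [4] = [-1]

z = [-1]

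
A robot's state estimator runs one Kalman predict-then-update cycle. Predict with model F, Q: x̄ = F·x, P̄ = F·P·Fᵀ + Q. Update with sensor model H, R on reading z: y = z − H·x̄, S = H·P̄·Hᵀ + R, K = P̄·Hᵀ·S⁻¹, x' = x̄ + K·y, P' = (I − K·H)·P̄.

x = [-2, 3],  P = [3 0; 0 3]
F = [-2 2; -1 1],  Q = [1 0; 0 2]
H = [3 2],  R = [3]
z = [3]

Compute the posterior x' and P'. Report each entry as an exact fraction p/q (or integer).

x̄ = F·x = [10, 5]
P̄ = F·P·Fᵀ + Q = [25 12; 12 8]
y = z − H·x̄ = [-37]
S = H·P̄·Hᵀ + R = [404]
K = P̄·Hᵀ·S⁻¹ = [99/404; 13/101]
x' = x̄ + K·y = [377/404, 24/101]
P' = (I − K·H)·P̄ = [299/404 -75/101; -75/101 132/101]

x' = [377/404, 24/101]
P' = [299/404 -75/101; -75/101 132/101]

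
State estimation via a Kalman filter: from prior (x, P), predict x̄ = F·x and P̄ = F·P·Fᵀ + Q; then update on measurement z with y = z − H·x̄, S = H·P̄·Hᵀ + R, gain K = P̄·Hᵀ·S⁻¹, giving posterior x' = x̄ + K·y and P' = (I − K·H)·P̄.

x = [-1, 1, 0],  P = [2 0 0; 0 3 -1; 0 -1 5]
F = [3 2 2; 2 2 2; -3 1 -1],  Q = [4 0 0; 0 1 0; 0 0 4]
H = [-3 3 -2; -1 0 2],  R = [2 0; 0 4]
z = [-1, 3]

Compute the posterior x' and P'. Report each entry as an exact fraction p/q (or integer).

x' = [6111/10475, 3038/2095, 3814/2095]
P' = [99292/10475 24836/2095 8048/2095; 24836/2095 6454/419 2252/419; 8048/2095 2252/419 1026/419]

x̄ = F·x = [-1, 0, 4]
P̄ = F·P·Fᵀ + Q = [46 36 -22; 36 33 -16; -22 -16 32]
y = z − H·x̄ = [4, -6]
S = H·P̄·Hᵀ + R = [121 -106; -106 266]
K = P̄·Hᵀ·S⁻¹ = [-2908/10475 -4703/10475; -109/2095 -579/2095; -312/2095 553/2095]
x' = x̄ + K·y = [6111/10475, 3038/2095, 3814/2095]
P' = (I − K·H)·P̄ = [99292/10475 24836/2095 8048/2095; 24836/2095 6454/419 2252/419; 8048/2095 2252/419 1026/419]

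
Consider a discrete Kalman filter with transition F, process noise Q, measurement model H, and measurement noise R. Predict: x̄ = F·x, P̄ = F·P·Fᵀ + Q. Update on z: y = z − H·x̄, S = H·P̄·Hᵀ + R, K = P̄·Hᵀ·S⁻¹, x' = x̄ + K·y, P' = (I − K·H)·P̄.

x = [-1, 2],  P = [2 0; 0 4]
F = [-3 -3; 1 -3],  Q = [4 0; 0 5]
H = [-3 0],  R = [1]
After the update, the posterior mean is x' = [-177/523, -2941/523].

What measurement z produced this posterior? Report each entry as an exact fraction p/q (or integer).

z = [1]

x̄ = F·x = [-3, -7]
P̄ = F·P·Fᵀ + Q = [58 30; 30 43]
S = H·P̄·Hᵀ + R = [523]
K = P̄·Hᵀ·S⁻¹ = [-174/523; -90/523]
x' − x̄ = [1392/523, 720/523] = K·y
y = (KᵀK)⁻¹·Kᵀ·(x' − x̄) = [-8]
z = y + H·x̄ = [-8] + [9] = [1]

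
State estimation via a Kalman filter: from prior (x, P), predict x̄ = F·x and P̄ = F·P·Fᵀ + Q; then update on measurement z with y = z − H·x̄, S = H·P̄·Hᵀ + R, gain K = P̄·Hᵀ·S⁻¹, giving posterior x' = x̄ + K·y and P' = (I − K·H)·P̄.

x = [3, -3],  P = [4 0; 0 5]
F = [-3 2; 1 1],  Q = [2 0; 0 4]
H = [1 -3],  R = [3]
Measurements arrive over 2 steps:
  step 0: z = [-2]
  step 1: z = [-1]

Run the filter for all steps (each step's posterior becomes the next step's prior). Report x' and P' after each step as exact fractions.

step 0: x̄ = F·x = [-15, 0]
step 0: P̄ = F·P·Fᵀ + Q = [58 -2; -2 13]
step 0: y = z − H·x̄ = [13]
step 0: S = H·P̄·Hᵀ + R = [190]
step 0: K = P̄·Hᵀ·S⁻¹ = [32/95; -41/190]
step 0: x' = x̄ + K·y = [-1009/95, -533/190]
step 0: P' = (I − K·H)·P̄ = [3462/95 1122/95; 1122/95 789/190]
step 1: x̄ = F·x = [2494/95, -2551/190]
step 1: P̄ = F·P·Fᵀ + Q = [19462/95 -10719/95; -10719/95 12961/190]
step 1: y = z − H·x̄ = [-12831/190]
step 1: S = H·P̄·Hᵀ + R = [284771/190]
step 1: K = P̄·Hᵀ·S⁻¹ = [103238/284771; -60321/284771]
step 1: x' = x̄ + K·y = [504163/284771, 250147/284771]
step 1: P' = (I − K·H)·P̄ = [2243904/284771 644730/284771; 644730/284771 275231/284771]

step 0: x' = [-1009/95, -533/190], P' = [3462/95 1122/95; 1122/95 789/190]
step 1: x' = [504163/284771, 250147/284771], P' = [2243904/284771 644730/284771; 644730/284771 275231/284771]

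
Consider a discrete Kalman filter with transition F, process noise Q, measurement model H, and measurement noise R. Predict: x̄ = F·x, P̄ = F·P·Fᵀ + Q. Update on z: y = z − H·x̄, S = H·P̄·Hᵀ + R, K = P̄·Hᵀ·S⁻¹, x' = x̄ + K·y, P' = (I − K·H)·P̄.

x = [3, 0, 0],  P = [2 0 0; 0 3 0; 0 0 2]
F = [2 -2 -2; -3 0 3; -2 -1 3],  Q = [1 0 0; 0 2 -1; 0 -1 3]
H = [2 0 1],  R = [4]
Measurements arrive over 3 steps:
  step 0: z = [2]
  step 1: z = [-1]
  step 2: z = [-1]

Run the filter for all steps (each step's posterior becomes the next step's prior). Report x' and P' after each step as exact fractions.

step 0: x̄ = F·x = [6, -9, -6]
step 0: P̄ = F·P·Fᵀ + Q = [29 -24 -14; -24 38 29; -14 29 32]
step 0: y = z − H·x̄ = [-4]
step 0: S = H·P̄·Hᵀ + R = [96]
step 0: K = P̄·Hᵀ·S⁻¹ = [11/24; -19/96; 1/24]
step 0: x' = x̄ + K·y = [25/6, -197/24, -37/6]
step 0: P' = (I − K·H)·P̄ = [53/6 -367/24 -95/6; -367/24 3287/96 715/24; -95/6 715/24 191/6]
step 1: x̄ = F·x = [445/12, -31, -149/8]
step 1: P̄ = F·P·Fᵀ + Q = [18911/24 -1409/2 -7455/16; -1409/2 653 1763/4; -7455/16 1763/4 9893/32]
step 1: y = z − H·x̄ = [-1357/24]
step 1: S = H·P̄·Hᵀ + R = [153719/96]
step 1: K = P̄·Hᵀ·S⁻¹ = [106558/153719; -92952/153719; -59781/153719]
step 1: x' = x̄ + K·y = [-324554/153719, 490372/153719, 517101/153719]
step 1: P' = (I − K·H)·P̄ = [2847007/153719 -5120252/153719 -5267782/153719; -5120252/153719 10377733/153719 9868696/153719; -5267782/153719 9868696/153719 10296440/153719]
step 2: x̄ = F·x = [-2664054/153719, 2524965/153719, 1710039/153719]
step 2: P̄ = F·P·Fᵀ + Q = [256292279/153719 -232007754/153719 -154804310/153719; -232007754/153719 213418537/153719 143646169/153719; -154804310/153719 143646169/153719 98415078/153719]
step 2: y = z − H·x̄ = [3464350/153719]
step 2: S = H·P̄·Hᵀ + R = [504981830/153719]
step 2: K = P̄·Hᵀ·S⁻¹ = [178890124/252490915; -320369339/504981830; -2575531/6158315]
step 2: x' = x̄ + K·y = [-68841758/50498183, 107462270/50498183, 2092673/1231663]
step 2: P' = (I − K·H)·P̄ = [4606581507/252490915 -8254928246/252490915 -207258598/6158315; -8254928246/252490915 33411419531/504981830 387051654/6158315; -207258598/6158315 387051654/6158315 404215072/6158315]

step 0: x' = [25/6, -197/24, -37/6], P' = [53/6 -367/24 -95/6; -367/24 3287/96 715/24; -95/6 715/24 191/6]
step 1: x' = [-324554/153719, 490372/153719, 517101/153719], P' = [2847007/153719 -5120252/153719 -5267782/153719; -5120252/153719 10377733/153719 9868696/153719; -5267782/153719 9868696/153719 10296440/153719]
step 2: x' = [-68841758/50498183, 107462270/50498183, 2092673/1231663], P' = [4606581507/252490915 -8254928246/252490915 -207258598/6158315; -8254928246/252490915 33411419531/504981830 387051654/6158315; -207258598/6158315 387051654/6158315 404215072/6158315]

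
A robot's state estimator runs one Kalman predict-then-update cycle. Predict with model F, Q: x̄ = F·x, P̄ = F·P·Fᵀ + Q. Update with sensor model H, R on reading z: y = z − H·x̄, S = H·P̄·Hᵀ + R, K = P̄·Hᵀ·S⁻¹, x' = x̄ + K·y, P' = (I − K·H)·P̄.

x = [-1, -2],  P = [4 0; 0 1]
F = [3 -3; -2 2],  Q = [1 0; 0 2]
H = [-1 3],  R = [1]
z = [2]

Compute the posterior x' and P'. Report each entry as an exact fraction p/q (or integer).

x' = [-13/25, 206/425]
P' = [62/25 18/25; 18/25 134/425]

x̄ = F·x = [3, -2]
P̄ = F·P·Fᵀ + Q = [46 -30; -30 22]
y = z − H·x̄ = [11]
S = H·P̄·Hᵀ + R = [425]
K = P̄·Hᵀ·S⁻¹ = [-8/25; 96/425]
x' = x̄ + K·y = [-13/25, 206/425]
P' = (I − K·H)·P̄ = [62/25 18/25; 18/25 134/425]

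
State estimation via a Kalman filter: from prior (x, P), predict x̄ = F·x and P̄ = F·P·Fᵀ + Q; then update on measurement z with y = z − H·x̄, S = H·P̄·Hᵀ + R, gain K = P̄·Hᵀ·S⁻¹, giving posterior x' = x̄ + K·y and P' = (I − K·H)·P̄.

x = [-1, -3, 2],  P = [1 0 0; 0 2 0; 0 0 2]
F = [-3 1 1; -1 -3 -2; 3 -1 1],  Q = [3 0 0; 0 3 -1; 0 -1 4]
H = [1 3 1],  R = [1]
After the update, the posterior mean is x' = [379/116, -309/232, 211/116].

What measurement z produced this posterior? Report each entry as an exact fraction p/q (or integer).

z = [1]

x̄ = F·x = [2, 6, 2]
P̄ = F·P·Fᵀ + Q = [16 -7 -9; -7 30 -2; -9 -2 17]
S = H·P̄·Hᵀ + R = [232]
K = P̄·Hᵀ·S⁻¹ = [-7/116; 81/232; 1/116]
x' − x̄ = [147/116, -1701/232, -21/116] = K·y
y = (KᵀK)⁻¹·Kᵀ·(x' − x̄) = [-21]
z = y + H·x̄ = [-21] + [22] = [1]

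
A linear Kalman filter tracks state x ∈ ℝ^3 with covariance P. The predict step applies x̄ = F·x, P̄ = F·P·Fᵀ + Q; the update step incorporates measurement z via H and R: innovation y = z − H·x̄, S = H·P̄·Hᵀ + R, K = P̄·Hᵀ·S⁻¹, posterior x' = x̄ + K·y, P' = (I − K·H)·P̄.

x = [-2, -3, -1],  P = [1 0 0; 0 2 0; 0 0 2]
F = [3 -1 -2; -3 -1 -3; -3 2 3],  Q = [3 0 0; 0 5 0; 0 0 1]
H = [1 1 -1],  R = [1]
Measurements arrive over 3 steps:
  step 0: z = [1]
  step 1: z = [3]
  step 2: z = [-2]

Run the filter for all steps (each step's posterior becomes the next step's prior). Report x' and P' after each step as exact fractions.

step 0: x' = [-855/179, 1472/179, 425/179], P' = [1234/179 -1809/179 -627/179; -1809/179 3382/179 1521/179; -627/179 1521/179 968/179]
step 1: x' = [-63306/37477, 930251/149908, 116749/74954], P' = [483267/37477 -1677275/74954 -369238/37477; -1677275/74954 13092933/299816 3176275/149908; -369238/37477 3176275/149908 889015/74954]
step 2: x' = [273941835/592118572, -882791695/592118572, 145359032/148029643], P' = [14639407971/1184237144 -25292464403/1184237144 -1386114277/148029643; -25292464403/1184237144 49410138131/1184237144 2998861520/148029643; -1386114277/148029643 2998861520/148029643 1690409490/148029643]

step 0: x̄ = F·x = [-1, 12, -3]
step 0: P̄ = F·P·Fᵀ + Q = [22 5 -25; 5 34 -13; -25 -13 36]
step 0: y = z − H·x̄ = [-13]
step 0: S = H·P̄·Hᵀ + R = [179]
step 0: K = P̄·Hᵀ·S⁻¹ = [52/179; 52/179; -74/179]
step 0: x' = x̄ + K·y = [-855/179, 1472/179, 425/179]
step 0: P' = (I − K·H)·P̄ = [1234/179 -1809/179 -627/179; -1809/179 3382/179 1521/179; -627/179 1521/179 968/179]
step 1: x̄ = F·x = [-4887/179, -182/179, 6784/179]
step 1: P̄ = F·P·Fᵀ + Q = [43359/179 7570/179 -60011/179; 7570/179 11081/179 -12632/179; -60011/179 -12632/179 84771/179]
step 1: y = z − H·x̄ = [12390/179]
step 1: S = H·P̄·Hᵀ + R = [299816/179]
step 1: K = P̄·Hᵀ·S⁻¹ = [27735/74954; 31283/299816; -78707/149908]
step 1: x' = x̄ + K·y = [-63306/37477, 930251/149908, 116749/74954]
step 1: P' = (I − K·H)·P̄ = [483267/37477 -1677275/74954 -369238/37477; -1677275/74954 13092933/299816 3176275/149908; -369238/37477 3176275/149908 889015/74954]
step 2: x̄ = F·x = [-2156919/149908, -871073/149908, 830167/37477]
step 2: P̄ = F·P·Fᵀ + Q = [164123493/299816 40258531/299816 -28934470/37477; 40258531/299816 26082205/299816 -7555104/37477; -28934470/37477 -7555104/37477 41172673/37477]
step 2: y = z − H·x̄ = [1512211/37477]
step 2: S = H·P̄·Hᵀ + R = [148029643/37477]
step 2: K = P̄·Hᵀ·S⁻¹ = [54482223/148029643; 15847696/148029643; -77662247/148029643]
step 2: x' = x̄ + K·y = [273941835/592118572, -882791695/592118572, 145359032/148029643]
step 2: P' = (I − K·H)·P̄ = [14639407971/1184237144 -25292464403/1184237144 -1386114277/148029643; -25292464403/1184237144 49410138131/1184237144 2998861520/148029643; -1386114277/148029643 2998861520/148029643 1690409490/148029643]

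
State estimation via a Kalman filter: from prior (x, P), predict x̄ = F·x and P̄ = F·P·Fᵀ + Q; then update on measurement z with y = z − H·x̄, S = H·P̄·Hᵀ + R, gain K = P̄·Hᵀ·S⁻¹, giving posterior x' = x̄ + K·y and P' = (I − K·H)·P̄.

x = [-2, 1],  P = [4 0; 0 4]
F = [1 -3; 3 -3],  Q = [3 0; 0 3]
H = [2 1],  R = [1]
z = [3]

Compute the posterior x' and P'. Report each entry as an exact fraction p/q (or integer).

x' = [17/10, -9/20]
P' = [241/110 -897/220; -897/220 3759/440]

x̄ = F·x = [-5, -9]
P̄ = F·P·Fᵀ + Q = [43 48; 48 75]
y = z − H·x̄ = [22]
S = H·P̄·Hᵀ + R = [440]
K = P̄·Hᵀ·S⁻¹ = [67/220; 171/440]
x' = x̄ + K·y = [17/10, -9/20]
P' = (I − K·H)·P̄ = [241/110 -897/220; -897/220 3759/440]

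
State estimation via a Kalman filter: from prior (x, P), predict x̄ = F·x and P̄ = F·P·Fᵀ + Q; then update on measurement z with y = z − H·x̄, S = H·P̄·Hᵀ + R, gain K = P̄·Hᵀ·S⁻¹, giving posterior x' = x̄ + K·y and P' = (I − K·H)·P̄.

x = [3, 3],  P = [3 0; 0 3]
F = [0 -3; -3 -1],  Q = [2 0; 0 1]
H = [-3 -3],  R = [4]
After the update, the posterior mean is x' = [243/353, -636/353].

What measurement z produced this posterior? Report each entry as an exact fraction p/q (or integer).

x̄ = F·x = [-9, -12]
P̄ = F·P·Fᵀ + Q = [29 9; 9 31]
S = H·P̄·Hᵀ + R = [706]
K = P̄·Hᵀ·S⁻¹ = [-57/353; -60/353]
x' − x̄ = [3420/353, 3600/353] = K·y
y = (KᵀK)⁻¹·Kᵀ·(x' − x̄) = [-60]
z = y + H·x̄ = [-60] + [63] = [3]

z = [3]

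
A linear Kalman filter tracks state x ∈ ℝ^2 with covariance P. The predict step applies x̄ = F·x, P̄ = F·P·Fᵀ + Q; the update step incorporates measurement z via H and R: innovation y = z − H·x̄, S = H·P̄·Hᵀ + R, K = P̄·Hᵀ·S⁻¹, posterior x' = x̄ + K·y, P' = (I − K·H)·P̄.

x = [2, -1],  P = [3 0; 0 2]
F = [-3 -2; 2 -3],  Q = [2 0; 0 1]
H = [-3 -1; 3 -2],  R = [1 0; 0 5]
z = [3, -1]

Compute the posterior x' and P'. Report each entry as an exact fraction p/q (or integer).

x̄ = F·x = [-4, 7]
P̄ = F·P·Fᵀ + Q = [37 -6; -6 31]
y = z − H·x̄ = [-2, 25]
S = H·P̄·Hᵀ + R = [329 -289; -289 534]
K = P̄·Hᵀ·S⁻¹ = [-20523/92165 10122/92165; -30062/92165 -30077/92165]
x' = x̄ + K·y = [-74564/92165, -46646/92165]
P' = (I − K·H)·P̄ = [10184/92165 -10029/92165; -10029/92165 60149/92165]

x' = [-74564/92165, -46646/92165]
P' = [10184/92165 -10029/92165; -10029/92165 60149/92165]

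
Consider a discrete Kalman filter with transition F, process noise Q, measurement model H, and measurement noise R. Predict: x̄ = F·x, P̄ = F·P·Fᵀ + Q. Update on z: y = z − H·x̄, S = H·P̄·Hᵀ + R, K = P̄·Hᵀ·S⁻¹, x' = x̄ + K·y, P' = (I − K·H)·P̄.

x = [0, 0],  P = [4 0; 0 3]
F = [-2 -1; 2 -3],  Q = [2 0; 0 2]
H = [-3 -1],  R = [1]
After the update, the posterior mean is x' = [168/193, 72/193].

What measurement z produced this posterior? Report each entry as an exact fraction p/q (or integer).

z = [-3]

x̄ = F·x = [0, 0]
P̄ = F·P·Fᵀ + Q = [21 -7; -7 45]
S = H·P̄·Hᵀ + R = [193]
K = P̄·Hᵀ·S⁻¹ = [-56/193; -24/193]
x' − x̄ = [168/193, 72/193] = K·y
y = (KᵀK)⁻¹·Kᵀ·(x' − x̄) = [-3]
z = y + H·x̄ = [-3] + [0] = [-3]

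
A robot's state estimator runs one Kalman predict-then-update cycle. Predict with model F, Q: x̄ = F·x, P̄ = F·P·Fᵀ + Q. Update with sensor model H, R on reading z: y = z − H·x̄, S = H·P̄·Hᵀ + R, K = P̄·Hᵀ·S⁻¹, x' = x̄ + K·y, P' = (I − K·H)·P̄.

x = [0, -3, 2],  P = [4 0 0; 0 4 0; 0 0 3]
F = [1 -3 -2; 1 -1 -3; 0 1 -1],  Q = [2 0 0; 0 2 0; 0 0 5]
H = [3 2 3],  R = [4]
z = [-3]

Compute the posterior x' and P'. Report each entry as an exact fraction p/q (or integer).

x' = [3083/553, -2745/1106, -389/79]
P' = [7390/553 -1444/553 -898/79; -1444/553 4441/1106 13/79; -898/79 13/79 892/79]

x̄ = F·x = [5, -3, -5]
P̄ = F·P·Fᵀ + Q = [54 34 -6; 34 37 5; -6 5 12]
y = z − H·x̄ = [3]
S = H·P̄·Hᵀ + R = [1106]
K = P̄·Hᵀ·S⁻¹ = [106/553; 191/1106; 2/79]
x' = x̄ + K·y = [3083/553, -2745/1106, -389/79]
P' = (I − K·H)·P̄ = [7390/553 -1444/553 -898/79; -1444/553 4441/1106 13/79; -898/79 13/79 892/79]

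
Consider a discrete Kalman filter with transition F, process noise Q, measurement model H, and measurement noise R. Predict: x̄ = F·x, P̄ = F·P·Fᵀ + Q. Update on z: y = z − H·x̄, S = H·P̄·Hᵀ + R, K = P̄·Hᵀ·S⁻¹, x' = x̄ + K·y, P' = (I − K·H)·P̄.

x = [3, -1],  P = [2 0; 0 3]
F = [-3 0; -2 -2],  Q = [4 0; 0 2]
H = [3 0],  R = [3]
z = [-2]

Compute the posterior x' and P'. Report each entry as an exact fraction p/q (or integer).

x' = [-53/67, 32/67]
P' = [22/67 12/67; 12/67 1042/67]

x̄ = F·x = [-9, -4]
P̄ = F·P·Fᵀ + Q = [22 12; 12 22]
y = z − H·x̄ = [25]
S = H·P̄·Hᵀ + R = [201]
K = P̄·Hᵀ·S⁻¹ = [22/67; 12/67]
x' = x̄ + K·y = [-53/67, 32/67]
P' = (I − K·H)·P̄ = [22/67 12/67; 12/67 1042/67]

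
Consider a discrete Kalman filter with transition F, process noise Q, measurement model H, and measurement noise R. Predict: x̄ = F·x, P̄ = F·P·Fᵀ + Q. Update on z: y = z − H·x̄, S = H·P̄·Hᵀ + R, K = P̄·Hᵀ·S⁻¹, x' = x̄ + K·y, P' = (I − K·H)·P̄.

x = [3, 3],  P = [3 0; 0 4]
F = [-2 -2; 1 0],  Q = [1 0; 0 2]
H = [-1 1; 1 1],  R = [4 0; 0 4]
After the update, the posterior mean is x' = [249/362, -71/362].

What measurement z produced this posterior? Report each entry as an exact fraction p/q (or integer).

z = [-2, 1]

x̄ = F·x = [-12, 3]
P̄ = F·P·Fᵀ + Q = [29 -6; -6 5]
S = H·P̄·Hᵀ + R = [50 -24; -24 26]
K = P̄·Hᵀ·S⁻¹ = [-179/362 155/362; 131/362 107/362]
x' − x̄ = [4593/362, -1157/362] = K·y
y = (KᵀK)⁻¹·Kᵀ·(x' − x̄) = [-17, 10]
z = y + H·x̄ = [-17, 10] + [15, -9] = [-2, 1]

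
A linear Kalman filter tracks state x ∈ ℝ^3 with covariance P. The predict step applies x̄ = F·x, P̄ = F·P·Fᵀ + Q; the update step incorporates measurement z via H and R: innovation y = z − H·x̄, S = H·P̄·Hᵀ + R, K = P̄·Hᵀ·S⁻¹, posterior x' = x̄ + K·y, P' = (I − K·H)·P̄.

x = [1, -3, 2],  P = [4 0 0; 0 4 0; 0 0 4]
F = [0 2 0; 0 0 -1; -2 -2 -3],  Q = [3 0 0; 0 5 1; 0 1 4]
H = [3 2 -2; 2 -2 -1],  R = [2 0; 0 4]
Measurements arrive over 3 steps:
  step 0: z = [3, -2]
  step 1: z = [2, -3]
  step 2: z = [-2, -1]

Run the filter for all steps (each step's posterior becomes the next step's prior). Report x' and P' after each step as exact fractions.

step 0: x̄ = F·x = [-6, -2, -2]
step 0: P̄ = F·P·Fᵀ + Q = [19 0 -16; 0 9 13; -16 13 72]
step 0: y = z − H·x̄ = [21, 4]
step 0: S = H·P̄·Hᵀ + R = [585 360; 360 304]
step 0: K = P̄·Hᵀ·S⁻¹ = [476/3015 -5/536; 1091/6030 -339/1072; -229/3015 -181/536]
step 0: x' = x̄ + K·y = [-5471/2010, 2149/4020, -9941/2010]
step 0: P' = (I − K·H)·P̄ = [65759/12060 23489/24120 108479/12060; 23489/24120 31079/48240 46409/24120; 108479/12060 46409/24120 186839/12060]
step 1: x̄ = F·x = [2149/2010, 9941/2010, 6436/335]
step 1: P̄ = F·P·Fᵀ + Q = [67259/12060 -46409/12060 -18107/1005; -46409/12060 247139/12060 69662/1005; -18107/1005 69662/1005 102724/335]
step 1: y = z − H·x̄ = [54923/2010, 4817/201]
step 1: S = H·P̄·Hᵀ + R = [11773211/12060 504841/603; 504841/603 479404/603]
step 1: K = P̄·Hᵀ·S⁻¹ = [7484787/113357326 -10501211/453429304; 36116091/226714652 -286723385/906858608; -26194927/113357326 -164161919/453429304]
step 1: x' = x̄ + K·y = [1051206003/453429304, 1561210065/906858608, 1913995255/453429304]
step 1: P' = (I − K·H)·P̄ = [783313213/226714652 285085735/453429304 1302543113/226714652; 285085735/453429304 525481213/906858608 618137027/453429304; 1302543113/226714652 618137027/453429304 2315273037/226714652]
step 2: x̄ = F·x = [1561210065/453429304, -1913995255/453429304, -2351401959/113357326]
step 2: P̄ = F·P·Fᵀ + Q = [1205625169/226714652 -618137027/226714652 -737515941/56678663; -618137027/226714652 3448846297/226714652 2598939254/56678663; -737515941/56678663 2598939254/56678663 11470683116/56678663]
step 2: y = z − H·x̄ = [-437738595/9647432, -4202361945/113357326]
step 2: S = H·P̄·Hᵀ + R = [3264839055/4823716 680223751/1205929; 680223751/1205929 30933964068/56678663]
step 2: K = P̄·Hᵀ·S⁻¹ = [99745368669/1451784884036 -102714446017/5807139536144; 464238074483/2903569768072 -3658440570259/11614279072288; -328688369739/1451784884036 -2047232986749/5807139536144]
step 2: x' = x̄ + K·y = [2849625122535/2903569768072, 1171390174525/5807139536144, 7545322731147/2903569768072]
step 2: P' = (I − K·H)·P̄ = [9648789123983/2903569768072 3486209460909/5807139536144 16016797679091/2903569768072; 3486209460909/5807139536144 6658974679959/11614279072288 7630325382377/5807139536144; 16016797679091/2903569768072 7630325382377/5807139536144 28497735949303/2903569768072]

step 0: x' = [-5471/2010, 2149/4020, -9941/2010], P' = [65759/12060 23489/24120 108479/12060; 23489/24120 31079/48240 46409/24120; 108479/12060 46409/24120 186839/12060]
step 1: x' = [1051206003/453429304, 1561210065/906858608, 1913995255/453429304], P' = [783313213/226714652 285085735/453429304 1302543113/226714652; 285085735/453429304 525481213/906858608 618137027/453429304; 1302543113/226714652 618137027/453429304 2315273037/226714652]
step 2: x' = [2849625122535/2903569768072, 1171390174525/5807139536144, 7545322731147/2903569768072], P' = [9648789123983/2903569768072 3486209460909/5807139536144 16016797679091/2903569768072; 3486209460909/5807139536144 6658974679959/11614279072288 7630325382377/5807139536144; 16016797679091/2903569768072 7630325382377/5807139536144 28497735949303/2903569768072]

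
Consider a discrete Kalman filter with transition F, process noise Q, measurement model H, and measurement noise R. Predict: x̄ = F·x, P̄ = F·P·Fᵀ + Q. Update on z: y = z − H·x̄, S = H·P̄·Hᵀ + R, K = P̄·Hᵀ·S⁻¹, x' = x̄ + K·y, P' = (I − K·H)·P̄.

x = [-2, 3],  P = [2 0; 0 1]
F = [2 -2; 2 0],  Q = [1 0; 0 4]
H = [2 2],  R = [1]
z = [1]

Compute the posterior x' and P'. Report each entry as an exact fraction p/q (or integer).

x' = [-144/55, 100/33]
P' = [127/55 -24/11; -24/11 76/33]

x̄ = F·x = [-10, -4]
P̄ = F·P·Fᵀ + Q = [13 8; 8 12]
y = z − H·x̄ = [29]
S = H·P̄·Hᵀ + R = [165]
K = P̄·Hᵀ·S⁻¹ = [14/55; 8/33]
x' = x̄ + K·y = [-144/55, 100/33]
P' = (I − K·H)·P̄ = [127/55 -24/11; -24/11 76/33]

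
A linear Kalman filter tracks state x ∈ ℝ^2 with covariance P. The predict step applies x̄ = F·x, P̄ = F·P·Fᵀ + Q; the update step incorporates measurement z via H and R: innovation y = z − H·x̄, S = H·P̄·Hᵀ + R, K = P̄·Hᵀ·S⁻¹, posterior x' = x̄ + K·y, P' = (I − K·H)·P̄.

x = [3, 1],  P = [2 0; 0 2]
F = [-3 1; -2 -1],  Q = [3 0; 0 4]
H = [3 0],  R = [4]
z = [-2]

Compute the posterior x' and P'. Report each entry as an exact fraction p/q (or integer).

x̄ = F·x = [-8, -7]
P̄ = F·P·Fᵀ + Q = [23 10; 10 14]
y = z − H·x̄ = [22]
S = H·P̄·Hᵀ + R = [211]
K = P̄·Hᵀ·S⁻¹ = [69/211; 30/211]
x' = x̄ + K·y = [-170/211, -817/211]
P' = (I − K·H)·P̄ = [92/211 40/211; 40/211 2054/211]

x' = [-170/211, -817/211]
P' = [92/211 40/211; 40/211 2054/211]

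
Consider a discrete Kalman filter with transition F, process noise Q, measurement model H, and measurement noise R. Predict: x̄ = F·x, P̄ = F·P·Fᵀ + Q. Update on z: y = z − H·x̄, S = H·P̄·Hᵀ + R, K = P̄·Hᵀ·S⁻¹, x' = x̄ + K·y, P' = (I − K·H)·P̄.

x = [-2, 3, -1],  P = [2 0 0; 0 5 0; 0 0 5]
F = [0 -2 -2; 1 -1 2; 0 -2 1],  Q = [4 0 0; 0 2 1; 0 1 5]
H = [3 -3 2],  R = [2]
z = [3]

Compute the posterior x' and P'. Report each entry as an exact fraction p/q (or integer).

x̄ = F·x = [-4, -7, -7]
P̄ = F·P·Fᵀ + Q = [44 -10 10; -10 29 21; 10 21 30]
y = z − H·x̄ = [8]
S = H·P̄·Hᵀ + R = [827]
K = P̄·Hᵀ·S⁻¹ = [182/827; -75/827; 27/827]
x' = x̄ + K·y = [-1852/827, -6389/827, -5573/827]
P' = (I − K·H)·P̄ = [3264/827 5380/827 3356/827; 5380/827 18358/827 19392/827; 3356/827 19392/827 24081/827]

x' = [-1852/827, -6389/827, -5573/827]
P' = [3264/827 5380/827 3356/827; 5380/827 18358/827 19392/827; 3356/827 19392/827 24081/827]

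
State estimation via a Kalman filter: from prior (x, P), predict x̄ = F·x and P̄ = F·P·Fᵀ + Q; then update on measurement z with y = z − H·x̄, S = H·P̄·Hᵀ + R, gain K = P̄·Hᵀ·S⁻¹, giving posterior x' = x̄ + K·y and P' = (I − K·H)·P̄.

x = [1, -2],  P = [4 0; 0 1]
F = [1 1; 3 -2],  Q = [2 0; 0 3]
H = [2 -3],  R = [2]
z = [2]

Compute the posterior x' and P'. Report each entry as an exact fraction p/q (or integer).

x' = [-697/297, -646/297]
P' = [1823/297 1226/297; 1226/297 890/297]

x̄ = F·x = [-1, 7]
P̄ = F·P·Fᵀ + Q = [7 10; 10 43]
y = z − H·x̄ = [25]
S = H·P̄·Hᵀ + R = [297]
K = P̄·Hᵀ·S⁻¹ = [-16/297; -109/297]
x' = x̄ + K·y = [-697/297, -646/297]
P' = (I − K·H)·P̄ = [1823/297 1226/297; 1226/297 890/297]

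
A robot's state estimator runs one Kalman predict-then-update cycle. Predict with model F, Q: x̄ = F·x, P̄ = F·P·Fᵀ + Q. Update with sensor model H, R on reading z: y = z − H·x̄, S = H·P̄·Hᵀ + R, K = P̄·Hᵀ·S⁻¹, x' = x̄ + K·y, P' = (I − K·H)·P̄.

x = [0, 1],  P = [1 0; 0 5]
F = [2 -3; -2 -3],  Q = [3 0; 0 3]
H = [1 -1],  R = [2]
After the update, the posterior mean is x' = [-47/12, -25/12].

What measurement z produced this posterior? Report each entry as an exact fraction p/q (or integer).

x̄ = F·x = [-3, -3]
P̄ = F·P·Fᵀ + Q = [52 41; 41 52]
S = H·P̄·Hᵀ + R = [24]
K = P̄·Hᵀ·S⁻¹ = [11/24; -11/24]
x' − x̄ = [-11/12, 11/12] = K·y
y = (KᵀK)⁻¹·Kᵀ·(x' − x̄) = [-2]
z = y + H·x̄ = [-2] + [0] = [-2]

z = [-2]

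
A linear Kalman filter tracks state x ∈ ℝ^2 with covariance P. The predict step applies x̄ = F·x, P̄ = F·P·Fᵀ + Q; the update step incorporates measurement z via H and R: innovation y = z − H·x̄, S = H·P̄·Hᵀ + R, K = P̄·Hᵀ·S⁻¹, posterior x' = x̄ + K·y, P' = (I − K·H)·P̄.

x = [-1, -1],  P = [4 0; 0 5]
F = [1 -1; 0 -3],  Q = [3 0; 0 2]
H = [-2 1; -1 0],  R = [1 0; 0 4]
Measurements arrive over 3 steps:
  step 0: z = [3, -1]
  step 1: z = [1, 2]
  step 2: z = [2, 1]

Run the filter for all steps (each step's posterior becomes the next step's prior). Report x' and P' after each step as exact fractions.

step 0: x' = [39/55, 22/5], P' = [156/55 28/5; 28/5 541/45]
step 1: x' = [-729310/303089, -1186524/303089], P' = [731076/303089 1473932/303089; 1473932/303089 3269237/303089]
step 2: x' = [-39589567/167157991, 272821075/167157991], P' = [402462300/167157991 810774532/167157991; 810774532/167157991 1797232847/167157991]

step 0: x̄ = F·x = [0, 3]
step 0: P̄ = F·P·Fᵀ + Q = [12 15; 15 47]
step 0: y = z − H·x̄ = [0, -1]
step 0: S = H·P̄·Hᵀ + R = [36 9; 9 16]
step 0: K = P̄·Hᵀ·S⁻¹ = [-4/55 -39/55; 37/45 -7/5]
step 0: x' = x̄ + K·y = [39/55, 22/5]
step 0: P' = (I − K·H)·P̄ = [156/55 28/5; 28/5 541/45]
step 1: x̄ = F·x = [-203/55, -66/5]
step 1: P̄ = F·P·Fᵀ + Q = [3296/495 289/15; 289/15 551/5]
step 1: y = z − H·x̄ = [75/11, -93/55]
step 1: S = H·P̄·Hᵀ + R = [6016/99 -589/99; -589/99 5276/495]
step 1: K = P̄·Hᵀ·S⁻¹ = [11780/303089 -182769/303089; 321373/303089 -368483/303089]
step 1: x' = x̄ + K·y = [-729310/303089, -1186524/303089]
step 1: P' = (I − K·H)·P̄ = [731076/303089 1473932/303089; 1473932/303089 3269237/303089]
step 2: x̄ = F·x = [457214/303089, 3559572/303089]
step 2: P̄ = F·P·Fᵀ + Q = [1961716/303089 5385915/303089; 5385915/303089 30029311/303089]
step 2: y = z − H·x̄ = [-2038966/303089, 760303/303089]
step 2: S = H·P̄·Hᵀ + R = [16635604/303089 -1462483/303089; -1462483/303089 3174072/303089]
step 2: K = P̄·Hᵀ·S⁻¹ = [531812/15196181 -100615575/167157991; 15971253/15196181 -202693633/167157991]
step 2: x' = x̄ + K·y = [-39589567/167157991, 272821075/167157991]
step 2: P' = (I − K·H)·P̄ = [402462300/167157991 810774532/167157991; 810774532/167157991 1797232847/167157991]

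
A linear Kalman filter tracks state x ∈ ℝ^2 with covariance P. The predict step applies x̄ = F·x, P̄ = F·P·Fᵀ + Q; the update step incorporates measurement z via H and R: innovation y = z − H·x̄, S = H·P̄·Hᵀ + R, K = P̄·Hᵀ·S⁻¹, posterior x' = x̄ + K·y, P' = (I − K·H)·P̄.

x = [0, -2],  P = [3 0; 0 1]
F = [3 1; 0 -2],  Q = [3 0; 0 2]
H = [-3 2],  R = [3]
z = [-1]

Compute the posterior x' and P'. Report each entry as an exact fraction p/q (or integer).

x' = [53/22, 35/11]
P' = [821/330 181/55; 181/55 276/55]

x̄ = F·x = [-2, 4]
P̄ = F·P·Fᵀ + Q = [31 -2; -2 6]
y = z − H·x̄ = [-15]
S = H·P̄·Hᵀ + R = [330]
K = P̄·Hᵀ·S⁻¹ = [-97/330; 3/55]
x' = x̄ + K·y = [53/22, 35/11]
P' = (I − K·H)·P̄ = [821/330 181/55; 181/55 276/55]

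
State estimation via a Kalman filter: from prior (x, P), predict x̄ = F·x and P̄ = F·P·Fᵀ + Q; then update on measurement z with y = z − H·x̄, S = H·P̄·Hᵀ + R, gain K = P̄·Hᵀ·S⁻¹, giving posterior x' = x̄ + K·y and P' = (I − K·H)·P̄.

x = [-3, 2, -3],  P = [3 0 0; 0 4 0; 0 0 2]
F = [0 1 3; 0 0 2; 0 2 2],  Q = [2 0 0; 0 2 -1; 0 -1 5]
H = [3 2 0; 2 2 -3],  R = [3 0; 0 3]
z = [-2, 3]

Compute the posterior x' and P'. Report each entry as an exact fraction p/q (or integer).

x' = [-2217/5216, -9285/20864, -92171/62592]
P' = [999/1304 -4053/5216 215/5216; -4053/5216 28191/20864 6427/20864; 215/5216 6427/20864 33941/62592]

x̄ = F·x = [-7, -6, -2]
P̄ = F·P·Fᵀ + Q = [24 12 20; 12 10 7; 20 7 29]
y = z − H·x̄ = [31, 23]
S = H·P̄·Hᵀ + R = [403 82; 82 172]
K = P̄·Hᵀ·S⁻¹ = [647/2608 -253/5216; 1291/10432 1559/20864; 7717/31296 -19367/62592]
x' = x̄ + K·y = [-2217/5216, -9285/20864, -92171/62592]
P' = (I − K·H)·P̄ = [999/1304 -4053/5216 215/5216; -4053/5216 28191/20864 6427/20864; 215/5216 6427/20864 33941/62592]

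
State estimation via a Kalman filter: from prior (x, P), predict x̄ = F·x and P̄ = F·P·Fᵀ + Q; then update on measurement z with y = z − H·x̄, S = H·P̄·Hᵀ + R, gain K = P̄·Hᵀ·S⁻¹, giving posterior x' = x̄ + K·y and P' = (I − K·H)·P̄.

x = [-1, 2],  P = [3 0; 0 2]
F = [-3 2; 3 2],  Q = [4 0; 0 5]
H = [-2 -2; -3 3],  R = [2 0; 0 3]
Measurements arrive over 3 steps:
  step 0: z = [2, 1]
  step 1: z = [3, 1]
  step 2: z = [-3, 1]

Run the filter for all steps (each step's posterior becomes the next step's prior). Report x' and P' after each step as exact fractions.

step 0: x̄ = F·x = [7, 1]
step 0: P̄ = F·P·Fᵀ + Q = [39 -19; -19 40]
step 0: y = z − H·x̄ = [18, 19]
step 0: S = H·P̄·Hᵀ + R = [166 -6; -6 1056]
step 0: K = P̄·Hᵀ·S⁻¹ = [-3607/14605 -2427/14605; -1443/5842 971/5842]
step 0: x' = x̄ + K·y = [-8804/14605, -1683/5842]
step 0: P' = (I − K·H)·P̄ = [3017/14605 118/2921; 118/2921 1207/5842]
step 1: x̄ = F·x = [17997/14605, -34827/14605]
step 1: P̄ = F·P·Fᵀ + Q = [90563/14605 -15083/14605; -15083/14605 119328/14605]
step 1: y = z − H·x̄ = [2031/2921, 173077/14605]
step 1: S = H·P̄·Hᵀ + R = [149622/2921 -34518/2921; -34518/2921 2204328/14605]
step 1: K = P̄·Hᵀ·S⁻¹ = [-245645/1026597 -15167/93327; -4450375/18478746 275621/1679886]
step 1: x' = x̄ + K·y = [-882883/1026597, -5614948/9239373]
step 1: P' = (I − K·H)·P̄ = [68747/342199 39404/1026597; 39404/1026597 3741103/18478746]
step 2: x̄ = F·x = [12607945/9239373, -35067737/9239373]
step 2: P̄ = F·P·Fᵀ + Q = [56889587/9239373 -9223315/9239373; -9223315/9239373 74640224/9239373]
step 2: y = z − H·x̄ = [-72637703/9239373, 5639497/342199]
step 2: S = H·P̄·Hᵀ + R = [470811470/9239373 -3944586/342199; -3944586/342199 51018744/342199]
step 2: K = P̄·Hᵀ·S⁻¹ = [-1374957929/5747166701 -933806313/5747166701; -2767666495/11494333402 1885363263/11494333402]
step 2: x' = x̄ + K·y = [3262819245/5747166701, 4601729398/5747166701]
step 2: P' = (I − K·H)·P̄ = [1154382121/5747166701 220575808/5747166701; 220575808/5747166701 2326514879/11494333402]

step 0: x' = [-8804/14605, -1683/5842], P' = [3017/14605 118/2921; 118/2921 1207/5842]
step 1: x' = [-882883/1026597, -5614948/9239373], P' = [68747/342199 39404/1026597; 39404/1026597 3741103/18478746]
step 2: x' = [3262819245/5747166701, 4601729398/5747166701], P' = [1154382121/5747166701 220575808/5747166701; 220575808/5747166701 2326514879/11494333402]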